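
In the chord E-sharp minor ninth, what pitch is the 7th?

D-sharp

Root of E-sharp minor ninth = E-sharp. The 7th is a minor 7th: E-sharp up a minor 7th → D-sharp.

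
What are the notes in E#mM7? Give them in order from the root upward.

E♯ G♯ B♯ D𝄪

Root E♯, quality minor-major seventh:
root → E♯
3rd (minor 3rd) → G♯
5th (perfect 5th) → B♯
7th (major 7th) → D𝄪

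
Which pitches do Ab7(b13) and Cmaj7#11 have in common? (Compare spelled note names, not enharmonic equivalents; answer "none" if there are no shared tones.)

C

Ab7(b13): Ab C Eb Gb Fb
Cmaj7#11: C E G B F#
Common to both → C.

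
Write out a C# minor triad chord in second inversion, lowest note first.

In root position, C# minor triad is C-sharp–E–G-sharp.
Second inversion puts the fifth (G-sharp) in the bass.

G-sharp, C-sharp, E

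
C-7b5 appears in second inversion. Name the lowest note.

Gb

C-7b5 = C–Eb–Gb–Bb. Second inversion → fifth in the bass = Gb.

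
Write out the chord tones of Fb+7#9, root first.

Root Fb, quality dominant seventh sharp nine sharp five:
root → Fb
3rd (major 3rd) → Ab
5th (augmented 5th) → C
7th (minor 7th) → Ebb
9th (augmented 9th) → G

Fb, Ab, C, Ebb, G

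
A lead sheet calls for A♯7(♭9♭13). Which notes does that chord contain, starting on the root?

A#, C##, E#, G#, B, F#

A♯7(♭9♭13) is a dominant seventh flat nine flat thirteen built on A#.
Root: A#
Major 3rd (3rd): C##
Perfect 5th (5th): E#
Minor 7th (7th): G#
Minor 9th (9th): B
Minor 13th (13th): F#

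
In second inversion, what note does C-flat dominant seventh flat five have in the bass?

C-flat dominant seventh flat five in root position is C-flat–E-flat–G-double-flat–B-double-flat.
Second inversion places the fifth in the bass, which is G-double-flat.

G-double-flat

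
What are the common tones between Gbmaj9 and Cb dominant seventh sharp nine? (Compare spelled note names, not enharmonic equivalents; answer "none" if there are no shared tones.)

Gbmaj9 = Gb, Bb, Db, F, Ab.
Cb dominant seventh sharp nine = Cb, Eb, Gb, Bbb, D.
Shared: Gb.

Gb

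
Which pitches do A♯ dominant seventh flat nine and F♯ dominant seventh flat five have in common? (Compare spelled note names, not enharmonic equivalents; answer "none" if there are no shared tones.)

A#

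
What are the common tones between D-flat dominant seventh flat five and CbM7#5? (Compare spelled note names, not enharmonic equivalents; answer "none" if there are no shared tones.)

C♭

D-flat dominant seventh flat five: D♭ F A𝄫 C♭
CbM7#5: C♭ E♭ G B♭
Common to both → C♭.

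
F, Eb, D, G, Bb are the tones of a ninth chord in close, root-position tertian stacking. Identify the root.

Eb

Stacking in thirds gives Eb – G – Bb – D – F, so Eb is the root — Eb major ninth.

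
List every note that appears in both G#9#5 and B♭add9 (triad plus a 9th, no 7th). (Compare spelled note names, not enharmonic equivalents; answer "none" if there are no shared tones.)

none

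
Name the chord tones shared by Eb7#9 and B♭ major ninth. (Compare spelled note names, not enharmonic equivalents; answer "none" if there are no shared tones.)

Bb

Eb7#9 = Eb, G, Bb, Db, F#.
B♭ major ninth = Bb, D, F, A, C.
Shared: Bb.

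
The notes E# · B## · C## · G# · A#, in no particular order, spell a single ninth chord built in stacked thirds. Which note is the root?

Stacking in thirds gives A# – C## – E# – G# – B##, so A# is the root — A# dominant seventh sharp nine.

A#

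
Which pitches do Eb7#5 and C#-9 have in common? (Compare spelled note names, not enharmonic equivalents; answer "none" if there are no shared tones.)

Eb7#5: Eb G B Db
C#-9: C# E G# B D#
Common to both → B.

B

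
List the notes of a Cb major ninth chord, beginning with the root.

Cb major ninth is a major ninth built on C-flat.
Root: C-flat
Major 3rd (3rd): E-flat
Perfect 5th (5th): G-flat
Major 7th (7th): B-flat
Major 9th (9th): D-flat

C-flat  E-flat  G-flat  B-flat  D-flat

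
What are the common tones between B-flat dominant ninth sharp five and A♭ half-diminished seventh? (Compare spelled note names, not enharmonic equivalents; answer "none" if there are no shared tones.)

A-flat

B-flat dominant ninth sharp five = B-flat, D, F-sharp, A-flat, C.
A♭ half-diminished seventh = A-flat, C-flat, E-double-flat, G-flat.
Shared: A-flat.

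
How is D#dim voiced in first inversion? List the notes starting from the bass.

F# A D#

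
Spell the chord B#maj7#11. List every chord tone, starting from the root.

B#maj7#11 is a major seventh sharp eleven built on B#.
- root: B#
- major 3rd: D##
- perfect 5th: F##
- major 7th: A##
- augmented 11th: E##

B#, D##, F##, A##, E##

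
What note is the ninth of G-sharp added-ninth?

A#

Root of G-sharp added-ninth = G#. The 9th is a major 9th: G# up a major 9th → A#.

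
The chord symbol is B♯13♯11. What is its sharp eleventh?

E##

Root of B♯13♯11 = B#. The 11th is an augmented 11th: B# up an augmented 11th → E##.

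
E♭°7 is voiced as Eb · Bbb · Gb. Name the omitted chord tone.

E♭°7 = Eb, Gb, Bbb, Dbb. The voicing lacks the 7th (diminished 7th), Dbb.

Dbb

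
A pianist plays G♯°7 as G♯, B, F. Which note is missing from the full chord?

D

G♯°7 = G♯, B, D, F. The voicing lacks the 5th (diminished 5th), D.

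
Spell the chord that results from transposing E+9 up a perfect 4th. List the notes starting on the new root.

A, C#, E#, G, B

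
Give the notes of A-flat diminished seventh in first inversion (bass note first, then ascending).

C-flat E-double-flat G-double-flat A-flat

In root position, A-flat diminished seventh is A-flat–C-flat–E-double-flat–G-double-flat.
First inversion puts the third (C-flat) in the bass.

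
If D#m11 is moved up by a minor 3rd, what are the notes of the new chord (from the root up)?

F# A C# E G# B

D# up a minor 3rd → F#. New chord: F# minor eleventh.
root → F#
3rd (minor 3rd) → A
5th (perfect 5th) → C#
7th (minor 7th) → E
9th (major 9th) → G#
11th (perfect 11th) → B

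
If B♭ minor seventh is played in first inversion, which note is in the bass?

B♭ minor seventh = Bb–Db–F–Ab. First inversion → third in the bass = Db.

Db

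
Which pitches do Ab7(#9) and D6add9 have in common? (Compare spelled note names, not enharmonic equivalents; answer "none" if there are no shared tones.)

Ab7(#9): Ab C Eb Gb B
D6add9: D F# A B E
Common to both → B.

B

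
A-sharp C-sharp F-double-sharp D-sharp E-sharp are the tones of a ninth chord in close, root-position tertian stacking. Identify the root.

D-sharp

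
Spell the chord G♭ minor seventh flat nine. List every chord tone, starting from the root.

Root G-flat, quality minor seventh flat nine:
- root: G-flat
- minor 3rd: B-double-flat
- perfect 5th: D-flat
- minor 7th: F-flat
- minor 9th: A-double-flat

G-flat, B-double-flat, D-flat, F-flat, A-double-flat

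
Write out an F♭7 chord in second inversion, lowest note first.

C♭ – E𝄫 – F♭ – A♭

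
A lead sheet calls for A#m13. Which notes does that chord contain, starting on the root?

A♯, C♯, E♯, G♯, B♯, D♯, F𝄪

A#m13 is a minor thirteenth built on A♯.
root → A♯
3rd (minor 3rd) → C♯
5th (perfect 5th) → E♯
7th (minor 7th) → G♯
9th (major 9th) → B♯
11th (perfect 11th) → D♯
13th (major 13th) → F𝄪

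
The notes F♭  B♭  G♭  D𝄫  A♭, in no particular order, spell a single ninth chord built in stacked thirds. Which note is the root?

G♭

Arranged so that each adjacent pair is a third by letter name: G♭ – B♭ – D𝄫 – F♭ – A♭.
The bottom of that stack, G♭, is the root (this is G♭ dominant ninth flat five).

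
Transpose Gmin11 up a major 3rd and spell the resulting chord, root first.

A major 3rd up from G is B, so the new chord is B minor eleventh.
Root: B
Minor 3rd (3rd): D
Perfect 5th (5th): F#
Minor 7th (7th): A
Major 9th (9th): C#
Perfect 11th (11th): E

B – D – F# – A – C# – E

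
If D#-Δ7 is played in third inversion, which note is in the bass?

C𝄪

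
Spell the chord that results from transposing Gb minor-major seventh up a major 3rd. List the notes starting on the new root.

B-flat – D-flat – F – A

Transposed root: G-flat → B-flat (major 3rd up). So we spell B-flat minor-major seventh:
root → B-flat
3rd (minor 3rd) → D-flat
5th (perfect 5th) → F
7th (major 7th) → A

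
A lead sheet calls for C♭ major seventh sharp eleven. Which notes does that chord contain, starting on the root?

Cb Eb Gb Bb F

C♭ major seventh sharp eleven is a major seventh sharp eleven built on Cb.
Root: Cb
Major 3rd (3rd): Eb
Perfect 5th (5th): Gb
Major 7th (7th): Bb
Augmented 11th (11th): F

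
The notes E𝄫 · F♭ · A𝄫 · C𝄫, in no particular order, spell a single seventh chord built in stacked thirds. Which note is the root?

F♭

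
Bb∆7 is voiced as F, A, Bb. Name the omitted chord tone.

D

Bb∆7 = Bb, D, F, A. The voicing lacks the 3rd (major 3rd), D.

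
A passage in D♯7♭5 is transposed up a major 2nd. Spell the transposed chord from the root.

E# – G## – B – D#

Transposed root: D# → E# (major 2nd up). So we spell E# dominant seventh flat five:
root → E#
3rd (major 3rd) → G##
5th (diminished 5th) → B
7th (minor 7th) → D#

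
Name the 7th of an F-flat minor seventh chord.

Root of F-flat minor seventh = F-flat. The 7th is a minor 7th: F-flat up a minor 7th → E-double-flat.

E-double-flat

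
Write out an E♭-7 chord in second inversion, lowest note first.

B♭, D♭, E♭, G♭

In root position, E♭-7 is E♭–G♭–B♭–D♭.
Second inversion puts the fifth (B♭) in the bass.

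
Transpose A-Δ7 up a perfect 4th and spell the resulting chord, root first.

A up a perfect 4th → D. New chord: D minor-major seventh.
- root: D
- minor 3rd: F
- perfect 5th: A
- major 7th: C#

D – F – A – C#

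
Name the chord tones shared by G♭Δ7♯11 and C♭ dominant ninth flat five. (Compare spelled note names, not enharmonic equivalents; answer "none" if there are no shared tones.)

G♭Δ7♯11 = Gb, Bb, Db, F, C.
C♭ dominant ninth flat five = Cb, Eb, Gbb, Bbb, Db.
Shared: Db.

Db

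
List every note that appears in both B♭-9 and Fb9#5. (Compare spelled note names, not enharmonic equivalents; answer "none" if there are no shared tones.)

B♭-9 = Bb, Db, F, Ab, C.
Fb9#5 = Fb, Ab, C, Ebb, Gb.
Shared: Ab, C.

Ab, C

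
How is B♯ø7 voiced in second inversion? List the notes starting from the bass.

F#, A#, B#, D#

B♯ø7 = B#–D#–F#–A#; second inversion → fifth (F#) lowest.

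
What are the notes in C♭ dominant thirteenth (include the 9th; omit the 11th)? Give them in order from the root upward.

C♭ dominant thirteenth is a dominant thirteenth built on Cb.
Cb — root
Eb — major 3rd
Gb — perfect 5th
Bbb — minor 7th
Db — major 9th
Ab — major 13th

Cb, Eb, Gb, Bbb, Db, Ab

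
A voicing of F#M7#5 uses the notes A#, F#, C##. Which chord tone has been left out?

E#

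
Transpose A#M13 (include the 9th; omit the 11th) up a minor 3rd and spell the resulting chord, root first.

C# E# G# B# D# A#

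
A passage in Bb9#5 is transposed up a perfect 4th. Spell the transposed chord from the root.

Eb, G, B, Db, F

Bb up a perfect 4th → Eb. New chord: Eb dominant ninth sharp five.
Eb — root
G — major 3rd
B — augmented 5th
Db — minor 7th
F — major 9th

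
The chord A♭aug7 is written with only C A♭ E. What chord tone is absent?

The full A♭aug7 chord is A♭, C, E, G♭.
Comparing with the voicing, the minor 7th (7th) — G♭ — is absent.

G♭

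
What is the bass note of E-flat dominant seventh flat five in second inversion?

B-double-flat

E-flat dominant seventh flat five = E-flat–G–B-double-flat–D-flat. Second inversion → fifth in the bass = B-double-flat.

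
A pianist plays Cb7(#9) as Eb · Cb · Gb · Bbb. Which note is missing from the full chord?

D

Cb7(#9) = Cb, Eb, Gb, Bbb, D. The voicing lacks the 9th (augmented 9th), D.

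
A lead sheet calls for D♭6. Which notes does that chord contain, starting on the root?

Db F Ab Bb

D♭6: major sixth on Db.
- root: Db
- major 3rd: F
- perfect 5th: Ab
- major 6th: Bb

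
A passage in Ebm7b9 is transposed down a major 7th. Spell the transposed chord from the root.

Fb, Abb, Cb, Ebb, Gbb

Eb down a major 7th → Fb. New chord: Fb minor seventh flat nine.
root → Fb
3rd (minor 3rd) → Abb
5th (perfect 5th) → Cb
7th (minor 7th) → Ebb
9th (minor 9th) → Gbb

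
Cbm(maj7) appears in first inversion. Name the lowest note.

Ebb

Cbm(maj7) = Cb–Ebb–Gb–Bb. First inversion → third in the bass = Ebb.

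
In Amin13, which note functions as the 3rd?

Amin13 is built on A; its 3rd is a minor 3rd above the root.
A third above A uses the letter C, and the minor 3rd above A is C.

C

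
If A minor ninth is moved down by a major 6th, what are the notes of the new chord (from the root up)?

A down a major 6th → C. New chord: C minor ninth.
root → C
3rd (minor 3rd) → E-flat
5th (perfect 5th) → G
7th (minor 7th) → B-flat
9th (major 9th) → D

C E-flat G B-flat D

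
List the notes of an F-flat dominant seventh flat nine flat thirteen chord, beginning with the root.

F-flat dominant seventh flat nine flat thirteen: dominant seventh flat nine flat thirteen on F♭.
Root: F♭
Major 3rd (3rd): A♭
Perfect 5th (5th): C♭
Minor 7th (7th): E𝄫
Minor 9th (9th): G𝄫
Minor 13th (13th): D𝄫

F♭  A♭  C♭  E𝄫  G𝄫  D𝄫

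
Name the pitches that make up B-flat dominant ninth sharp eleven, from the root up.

B♭  D  F  A♭  C  E

B-flat dominant ninth sharp eleven is a dominant ninth sharp eleven built on B♭.
root → B♭
3rd (major 3rd) → D
5th (perfect 5th) → F
7th (minor 7th) → A♭
9th (major 9th) → C
11th (augmented 11th) → E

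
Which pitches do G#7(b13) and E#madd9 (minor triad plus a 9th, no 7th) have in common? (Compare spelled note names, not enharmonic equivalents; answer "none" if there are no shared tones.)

G#, B#

G#7(b13) = G#, B#, D#, F#, E.
E#madd9 = E#, G#, B#, F##.
Shared: G#, B#.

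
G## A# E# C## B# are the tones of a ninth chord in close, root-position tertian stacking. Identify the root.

A#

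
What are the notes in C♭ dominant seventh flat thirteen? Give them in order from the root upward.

Root C-flat, quality dominant seventh flat thirteen:
Root: C-flat
Major 3rd (3rd): E-flat
Perfect 5th (5th): G-flat
Minor 7th (7th): B-double-flat
Minor 13th (13th): A-double-flat

C-flat, E-flat, G-flat, B-double-flat, A-double-flat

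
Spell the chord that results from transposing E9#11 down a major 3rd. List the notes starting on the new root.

C E G Bb D F#

E down a major 3rd → C. New chord: C dominant ninth sharp eleven.
C — root
E — major 3rd
G — perfect 5th
Bb — minor 7th
D — major 9th
F# — augmented 11th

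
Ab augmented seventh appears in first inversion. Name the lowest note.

Ab augmented seventh in root position is A-flat–C–E–G-flat.
First inversion places the third in the bass, which is C.

C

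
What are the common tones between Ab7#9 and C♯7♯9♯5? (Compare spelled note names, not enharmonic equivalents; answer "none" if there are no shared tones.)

B

Ab7#9: Ab C Eb Gb B
C♯7♯9♯5: C# E# G## B D##
Common to both → B.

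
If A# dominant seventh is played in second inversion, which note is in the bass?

E#

A# dominant seventh in root position is A#–C##–E#–G#.
Second inversion places the fifth in the bass, which is E#.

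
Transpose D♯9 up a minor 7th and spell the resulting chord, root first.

A minor 7th up from D# is C#, so the new chord is C# dominant ninth.
root → C#
3rd (major 3rd) → E#
5th (perfect 5th) → G#
7th (minor 7th) → B
9th (major 9th) → D#

C#, E#, G#, B, D#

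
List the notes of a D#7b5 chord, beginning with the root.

D♯, F𝄪, A, C♯

Root D♯, quality dominant seventh flat five:
root → D♯
3rd (major 3rd) → F𝄪
5th (diminished 5th) → A
7th (minor 7th) → C♯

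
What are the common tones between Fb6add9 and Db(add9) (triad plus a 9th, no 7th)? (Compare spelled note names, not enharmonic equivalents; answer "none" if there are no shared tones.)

Fb6add9: Fb Ab Cb Db Gb
Db(add9): Db F Ab Eb
Common to both → Ab, Db.

Ab Db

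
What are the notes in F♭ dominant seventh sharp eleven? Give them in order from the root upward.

F♭, A♭, C♭, E𝄫, B♭

F♭ dominant seventh sharp eleven is a dominant seventh sharp eleven built on F♭.
F♭ — root
A♭ — major 3rd
C♭ — perfect 5th
E𝄫 — minor 7th
B♭ — augmented 11th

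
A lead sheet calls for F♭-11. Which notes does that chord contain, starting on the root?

F♭-11 is a minor eleventh built on Fb.
root → Fb
3rd (minor 3rd) → Abb
5th (perfect 5th) → Cb
7th (minor 7th) → Ebb
9th (major 9th) → Gb
11th (perfect 11th) → Bbb

Fb, Abb, Cb, Ebb, Gb, Bbb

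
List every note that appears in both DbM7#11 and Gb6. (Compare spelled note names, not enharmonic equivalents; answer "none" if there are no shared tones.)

DbM7#11: Db F Ab C G
Gb6: Gb Bb Db Eb
Common to both → Db.

Db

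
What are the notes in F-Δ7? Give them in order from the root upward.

F – Ab – C – E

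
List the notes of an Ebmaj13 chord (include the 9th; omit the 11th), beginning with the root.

Eb  G  Bb  D  F  C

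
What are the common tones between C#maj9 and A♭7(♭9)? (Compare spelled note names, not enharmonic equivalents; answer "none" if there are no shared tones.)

none

C#maj9: C# E# G# B# D#
A♭7(♭9): Ab C Eb Gb Bbb
Common to both → none.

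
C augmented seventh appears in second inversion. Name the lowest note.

C augmented seventh in root position is C–E–G#–Bb.
Second inversion places the fifth in the bass, which is G#.

G#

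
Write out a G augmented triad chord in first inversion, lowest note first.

B  D-sharp  G

G augmented triad = G–B–D-sharp; first inversion → third (B) lowest.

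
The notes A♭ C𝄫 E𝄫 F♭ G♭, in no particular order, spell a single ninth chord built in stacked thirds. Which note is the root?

F♭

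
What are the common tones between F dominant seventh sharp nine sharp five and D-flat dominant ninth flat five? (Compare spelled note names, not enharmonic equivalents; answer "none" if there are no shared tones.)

F – E-flat

F dominant seventh sharp nine sharp five = F, A, C-sharp, E-flat, G-sharp.
D-flat dominant ninth flat five = D-flat, F, A-double-flat, C-flat, E-flat.
Shared: F, E-flat.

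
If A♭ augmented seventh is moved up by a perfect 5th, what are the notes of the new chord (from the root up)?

Eb, G, B, Db

Ab up a perfect 5th → Eb. New chord: Eb augmented seventh.
Eb — root
G — major 3rd
B — augmented 5th
Db — minor 7th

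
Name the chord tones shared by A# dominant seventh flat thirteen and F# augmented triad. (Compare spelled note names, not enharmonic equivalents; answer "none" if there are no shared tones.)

A-sharp C-double-sharp F-sharp

A# dominant seventh flat thirteen: A-sharp C-double-sharp E-sharp G-sharp F-sharp
F# augmented triad: F-sharp A-sharp C-double-sharp
Common to both → A-sharp, C-double-sharp, F-sharp.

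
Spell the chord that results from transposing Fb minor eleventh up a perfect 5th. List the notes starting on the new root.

C-flat – E-double-flat – G-flat – B-double-flat – D-flat – F-flat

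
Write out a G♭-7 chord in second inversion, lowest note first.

D♭, F♭, G♭, B𝄫

In root position, G♭-7 is G♭–B𝄫–D♭–F♭.
Second inversion puts the fifth (D♭) in the bass.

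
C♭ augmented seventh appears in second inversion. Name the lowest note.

G

C♭ augmented seventh = Cb–Eb–G–Bbb. Second inversion → fifth in the bass = G.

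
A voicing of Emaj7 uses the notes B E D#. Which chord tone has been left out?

Emaj7 = E, G#, B, D#. The voicing lacks the 3rd (major 3rd), G#.

G#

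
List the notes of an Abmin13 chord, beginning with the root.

A♭, C♭, E♭, G♭, B♭, D♭, F

Abmin13 is a minor thirteenth built on A♭.
A♭ — root
C♭ — minor 3rd
E♭ — perfect 5th
G♭ — minor 7th
B♭ — major 9th
D♭ — perfect 11th
F — major 13th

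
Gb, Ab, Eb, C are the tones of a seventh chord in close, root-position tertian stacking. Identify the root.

Stacking in thirds gives Ab – C – Eb – Gb, so Ab is the root — Ab dominant seventh.

Ab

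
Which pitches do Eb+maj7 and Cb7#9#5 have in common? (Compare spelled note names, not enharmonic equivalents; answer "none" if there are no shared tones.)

E♭, G, D

Eb+maj7: E♭ G B D
Cb7#9#5: C♭ E♭ G B𝄫 D
Common to both → E♭, G, D.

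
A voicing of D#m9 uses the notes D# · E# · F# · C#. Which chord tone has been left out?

A#

D#m9 = D#, F#, A#, C#, E#. The voicing lacks the 5th (perfect 5th), A#.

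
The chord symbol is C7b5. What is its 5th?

Root of C7b5 = C. The 5th is a diminished 5th: C up a diminished 5th → G♭.

G♭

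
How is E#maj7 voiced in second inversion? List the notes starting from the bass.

E#maj7 = E#–G##–B#–D##; second inversion → fifth (B#) lowest.

B# D## E# G##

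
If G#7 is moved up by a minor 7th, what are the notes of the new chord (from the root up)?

G# up a minor 7th → F#. New chord: F# dominant seventh.
- root: F#
- major 3rd: A#
- perfect 5th: C#
- minor 7th: E

F# – A# – C# – E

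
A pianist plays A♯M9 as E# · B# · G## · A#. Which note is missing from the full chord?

C##

The full A♯M9 chord is A#, C##, E#, G##, B#.
Comparing with the voicing, the major 3rd (3rd) — C## — is absent.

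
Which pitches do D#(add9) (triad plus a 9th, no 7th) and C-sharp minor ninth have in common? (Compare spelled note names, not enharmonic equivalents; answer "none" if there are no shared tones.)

D#

D#(add9) = D#, F##, A#, E#.
C-sharp minor ninth = C#, E, G#, B, D#.
Shared: D#.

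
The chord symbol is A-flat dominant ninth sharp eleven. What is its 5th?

E-flat

A-flat dominant ninth sharp eleven is built on A-flat; its 5th is a perfect 5th above the root.
A fifth above A uses the letter E, and the perfect 5th above A-flat is E-flat.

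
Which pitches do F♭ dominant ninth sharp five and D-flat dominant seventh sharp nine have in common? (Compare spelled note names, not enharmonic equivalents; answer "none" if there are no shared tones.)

A♭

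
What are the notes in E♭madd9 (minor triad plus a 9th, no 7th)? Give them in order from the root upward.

Root Eb, quality minor added-ninth:
Root: Eb
Minor 3rd (3rd): Gb
Perfect 5th (5th): Bb
Major 9th (9th): F

Eb – Gb – Bb – F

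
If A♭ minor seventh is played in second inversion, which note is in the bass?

E-flat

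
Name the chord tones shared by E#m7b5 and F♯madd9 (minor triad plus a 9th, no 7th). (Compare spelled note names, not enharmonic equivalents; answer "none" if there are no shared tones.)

G♯

E#m7b5: E♯ G♯ B D♯
F♯madd9: F♯ A C♯ G♯
Common to both → G♯.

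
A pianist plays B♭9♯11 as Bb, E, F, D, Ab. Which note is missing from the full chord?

The full B♭9♯11 chord is Bb, D, F, Ab, C, E.
Comparing with the voicing, the major 9th (9th) — C — is absent.

C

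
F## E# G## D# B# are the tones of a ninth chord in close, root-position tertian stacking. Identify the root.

Arranged so that each adjacent pair is a third by letter name: E# – G## – B# – D# – F##.
The bottom of that stack, E#, is the root (this is E# dominant ninth).

E#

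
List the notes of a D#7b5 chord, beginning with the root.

D#7b5 is a dominant seventh flat five built on D♯.
- root: D♯
- major 3rd: F𝄪
- diminished 5th: A
- minor 7th: C♯

D♯ – F𝄪 – A – C♯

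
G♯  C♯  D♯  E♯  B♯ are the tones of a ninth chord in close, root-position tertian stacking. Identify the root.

Arranged so that each adjacent pair is a third by letter name: C♯ – E♯ – G♯ – B♯ – D♯.
The bottom of that stack, C♯, is the root (this is C♯ major ninth).

C♯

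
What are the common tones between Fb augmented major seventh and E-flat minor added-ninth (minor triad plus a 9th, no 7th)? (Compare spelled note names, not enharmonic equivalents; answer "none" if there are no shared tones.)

Fb augmented major seventh: F-flat A-flat C E-flat
E-flat minor added-ninth: E-flat G-flat B-flat F
Common to both → E-flat.

E-flat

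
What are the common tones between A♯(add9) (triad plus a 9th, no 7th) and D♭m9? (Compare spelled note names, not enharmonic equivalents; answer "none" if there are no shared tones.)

A♯(add9) = A#, C##, E#, B#.
D♭m9 = Db, Fb, Ab, Cb, Eb.
Shared: none.

none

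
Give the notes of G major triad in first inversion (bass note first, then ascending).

B – D – G

G major triad = G–B–D; first inversion → third (B) lowest.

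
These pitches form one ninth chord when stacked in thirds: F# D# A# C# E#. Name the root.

D#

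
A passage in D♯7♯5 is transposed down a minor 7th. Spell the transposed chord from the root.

D♯ down a minor 7th → E♯. New chord: E♯ augmented seventh.
- root: E♯
- major 3rd: G𝄪
- augmented 5th: B𝄪
- minor 7th: D♯

E♯ – G𝄪 – B𝄪 – D♯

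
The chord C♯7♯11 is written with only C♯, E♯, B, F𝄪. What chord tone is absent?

G♯

The full C♯7♯11 chord is C♯, E♯, G♯, B, F𝄪.
Comparing with the voicing, the perfect 5th (5th) — G♯ — is absent.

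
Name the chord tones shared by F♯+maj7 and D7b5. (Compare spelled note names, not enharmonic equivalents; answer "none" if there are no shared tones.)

F#

F♯+maj7 = F#, A#, C##, E#.
D7b5 = D, F#, Ab, C.
Shared: F#.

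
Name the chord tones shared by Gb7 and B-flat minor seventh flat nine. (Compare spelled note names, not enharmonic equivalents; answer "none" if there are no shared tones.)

Gb7: Gb Bb Db Fb
B-flat minor seventh flat nine: Bb Db F Ab Cb
Common to both → Bb, Db.

Bb Db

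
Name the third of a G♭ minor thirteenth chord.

Bbb

Root of G♭ minor thirteenth = Gb. The 3rd is a minor 3rd: Gb up a minor 3rd → Bbb.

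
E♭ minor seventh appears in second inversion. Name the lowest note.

E♭ minor seventh = Eb–Gb–Bb–Db. Second inversion → fifth in the bass = Bb.

Bb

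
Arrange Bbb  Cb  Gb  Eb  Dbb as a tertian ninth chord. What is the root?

Arranged so that each adjacent pair is a third by letter name: Cb – Eb – Gb – Bbb – Dbb.
The bottom of that stack, Cb, is the root (this is Cb dominant seventh flat nine).

Cb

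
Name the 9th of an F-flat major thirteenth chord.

Root of F-flat major thirteenth = Fb. The 9th is a major 9th: Fb up a major 9th → Gb.

Gb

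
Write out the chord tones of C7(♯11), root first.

C E G Bb F#

C7(♯11) is a dominant seventh sharp eleven built on C.
Root: C
Major 3rd (3rd): E
Perfect 5th (5th): G
Minor 7th (7th): Bb
Augmented 11th (11th): F#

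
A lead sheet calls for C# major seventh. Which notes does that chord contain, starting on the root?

C# major seventh is a major seventh built on C-sharp.
Root: C-sharp
Major 3rd (3rd): E-sharp
Perfect 5th (5th): G-sharp
Major 7th (7th): B-sharp

C-sharp  E-sharp  G-sharp  B-sharp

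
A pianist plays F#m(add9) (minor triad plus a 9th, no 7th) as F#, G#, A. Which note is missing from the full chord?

C#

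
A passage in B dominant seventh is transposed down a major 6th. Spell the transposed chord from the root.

A major 6th down from B is D, so the new chord is D dominant seventh.
Root: D
Major 3rd (3rd): F#
Perfect 5th (5th): A
Minor 7th (7th): C

D, F#, A, C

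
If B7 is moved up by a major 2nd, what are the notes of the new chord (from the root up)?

C♯, E♯, G♯, B

B up a major 2nd → C♯. New chord: C♯ dominant seventh.
C♯ — root
E♯ — major 3rd
G♯ — perfect 5th
B — minor 7th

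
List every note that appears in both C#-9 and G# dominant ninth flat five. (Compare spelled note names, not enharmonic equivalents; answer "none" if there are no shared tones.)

G♯

C#-9 = C♯, E, G♯, B, D♯.
G# dominant ninth flat five = G♯, B♯, D, F♯, A♯.
Shared: G♯.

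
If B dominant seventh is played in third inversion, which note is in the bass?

B dominant seventh in root position is B–D-sharp–F-sharp–A.
Third inversion places the seventh in the bass, which is A.

A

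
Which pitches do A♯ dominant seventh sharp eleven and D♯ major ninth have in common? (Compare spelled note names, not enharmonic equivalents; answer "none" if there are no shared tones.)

A-sharp, C-double-sharp, E-sharp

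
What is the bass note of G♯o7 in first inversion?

B

G♯o7 = G#–B–D–F. First inversion → third in the bass = B.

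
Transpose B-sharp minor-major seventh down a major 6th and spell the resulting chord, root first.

D-sharp – F-sharp – A-sharp – C-double-sharp

B-sharp down a major 6th → D-sharp. New chord: D-sharp minor-major seventh.
root → D-sharp
3rd (minor 3rd) → F-sharp
5th (perfect 5th) → A-sharp
7th (major 7th) → C-double-sharp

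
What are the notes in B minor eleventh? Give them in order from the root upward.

B minor eleventh is a minor eleventh built on B.
B — root
D — minor 3rd
F# — perfect 5th
A — minor 7th
C# — major 9th
E — perfect 11th

B, D, F#, A, C#, E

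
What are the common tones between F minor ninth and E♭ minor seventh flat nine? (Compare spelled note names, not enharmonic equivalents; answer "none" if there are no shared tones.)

F minor ninth: F A-flat C E-flat G
E♭ minor seventh flat nine: E-flat G-flat B-flat D-flat F-flat
Common to both → E-flat.

E-flat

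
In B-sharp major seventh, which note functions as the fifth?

B-sharp major seventh is built on B♯; its 5th is a perfect 5th above the root.
A fifth above B uses the letter F, and the perfect 5th above B♯ is F𝄪.

F𝄪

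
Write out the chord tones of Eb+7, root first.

Eb  G  B  Db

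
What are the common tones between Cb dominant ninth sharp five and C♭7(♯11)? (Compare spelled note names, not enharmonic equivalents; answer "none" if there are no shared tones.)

Cb dominant ninth sharp five = Cb, Eb, G, Bbb, Db.
C♭7(♯11) = Cb, Eb, Gb, Bbb, F.
Shared: Cb, Eb, Bbb.

Cb – Eb – Bbb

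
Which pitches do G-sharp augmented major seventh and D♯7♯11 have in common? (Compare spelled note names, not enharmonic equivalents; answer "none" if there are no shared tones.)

G-sharp augmented major seventh = G#, B#, D##, F##.
D♯7♯11 = D#, F##, A#, C#, G##.
Shared: F##.

F##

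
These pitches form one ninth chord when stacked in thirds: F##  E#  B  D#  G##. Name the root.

E#

Stacking in thirds gives E# – G## – B – D# – F##, so E# is the root — E# dominant ninth flat five.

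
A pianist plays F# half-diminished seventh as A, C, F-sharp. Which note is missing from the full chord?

F# half-diminished seventh = F-sharp, A, C, E. The voicing lacks the 7th (minor 7th), E.

E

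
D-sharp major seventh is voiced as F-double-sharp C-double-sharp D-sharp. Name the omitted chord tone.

The full D-sharp major seventh chord is D-sharp, F-double-sharp, A-sharp, C-double-sharp.
Comparing with the voicing, the perfect 5th (5th) — A-sharp — is absent.

A-sharp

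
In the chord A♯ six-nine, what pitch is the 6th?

F##

A♯ six-nine is built on A#; its 6th is a major 6th above the root.
A sixth above A uses the letter F, and the major 6th above A# is F##.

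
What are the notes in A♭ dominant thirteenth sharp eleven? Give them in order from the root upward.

A♭ dominant thirteenth sharp eleven is a dominant thirteenth sharp eleven built on A-flat.
root → A-flat
3rd (major 3rd) → C
5th (perfect 5th) → E-flat
7th (minor 7th) → G-flat
9th (major 9th) → B-flat
11th (augmented 11th) → D
13th (major 13th) → F

A-flat C E-flat G-flat B-flat D F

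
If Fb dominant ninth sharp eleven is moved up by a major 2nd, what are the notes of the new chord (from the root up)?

Transposed root: F-flat → G-flat (major 2nd up). So we spell G-flat dominant ninth sharp eleven:
root → G-flat
3rd (major 3rd) → B-flat
5th (perfect 5th) → D-flat
7th (minor 7th) → F-flat
9th (major 9th) → A-flat
11th (augmented 11th) → C

G-flat B-flat D-flat F-flat A-flat C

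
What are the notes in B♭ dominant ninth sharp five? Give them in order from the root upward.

Root B-flat, quality dominant ninth sharp five:
B-flat — root
D — major 3rd
F-sharp — augmented 5th
A-flat — minor 7th
C — major 9th

B-flat, D, F-sharp, A-flat, C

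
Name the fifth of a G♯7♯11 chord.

D#

G♯7♯11 is built on G#; its 5th is a perfect 5th above the root.
A fifth above G uses the letter D, and the perfect 5th above G# is D#.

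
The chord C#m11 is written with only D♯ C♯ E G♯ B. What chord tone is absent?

F♯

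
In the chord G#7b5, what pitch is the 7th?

F#

Root of G#7b5 = G#. The 7th is a minor 7th: G# up a minor 7th → F#.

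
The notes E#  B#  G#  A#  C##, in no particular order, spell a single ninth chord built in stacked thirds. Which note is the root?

A#

Arranged so that each adjacent pair is a third by letter name: A# – C## – E# – G# – B#.
The bottom of that stack, A#, is the root (this is A# dominant ninth).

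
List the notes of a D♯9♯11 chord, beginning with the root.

D♯ F𝄪 A♯ C♯ E♯ G𝄪

D♯9♯11 is a dominant ninth sharp eleven built on D♯.
- root: D♯
- major 3rd: F𝄪
- perfect 5th: A♯
- minor 7th: C♯
- major 9th: E♯
- augmented 11th: G𝄪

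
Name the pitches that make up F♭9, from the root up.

Root Fb, quality dominant ninth:
Root: Fb
Major 3rd (3rd): Ab
Perfect 5th (5th): Cb
Minor 7th (7th): Ebb
Major 9th (9th): Gb

Fb – Ab – Cb – Ebb – Gb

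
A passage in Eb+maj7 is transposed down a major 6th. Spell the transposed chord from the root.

G♭ B♭ D F

Transposed root: E♭ → G♭ (major 6th down). So we spell G♭ augmented major seventh:
G♭ — root
B♭ — major 3rd
D — augmented 5th
F — major 7th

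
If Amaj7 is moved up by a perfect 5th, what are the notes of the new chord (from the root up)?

A perfect 5th up from A is E, so the new chord is E major seventh.
- root: E
- major 3rd: G#
- perfect 5th: B
- major 7th: D#

E G# B D#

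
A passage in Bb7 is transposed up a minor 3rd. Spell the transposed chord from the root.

A minor 3rd up from Bb is Db, so the new chord is Db dominant seventh.
root → Db
3rd (major 3rd) → F
5th (perfect 5th) → Ab
7th (minor 7th) → Cb

Db, F, Ab, Cb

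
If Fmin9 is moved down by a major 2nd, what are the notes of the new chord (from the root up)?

F down a major 2nd → E♭. New chord: E♭ minor ninth.
Root: E♭
Minor 3rd (3rd): G♭
Perfect 5th (5th): B♭
Minor 7th (7th): D♭
Major 9th (9th): F

E♭ – G♭ – B♭ – D♭ – F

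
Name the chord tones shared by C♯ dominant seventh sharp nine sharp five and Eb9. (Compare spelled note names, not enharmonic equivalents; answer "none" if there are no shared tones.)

C♯ dominant seventh sharp nine sharp five: C♯ E♯ G𝄪 B D𝄪
Eb9: E♭ G B♭ D♭ F
Common to both → none.

none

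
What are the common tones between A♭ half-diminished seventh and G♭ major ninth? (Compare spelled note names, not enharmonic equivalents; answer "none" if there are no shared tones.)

A-flat  G-flat

A♭ half-diminished seventh = A-flat, C-flat, E-double-flat, G-flat.
G♭ major ninth = G-flat, B-flat, D-flat, F, A-flat.
Shared: A-flat, G-flat.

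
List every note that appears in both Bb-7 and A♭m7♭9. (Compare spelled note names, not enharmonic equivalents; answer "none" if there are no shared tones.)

Bb-7 = Bb, Db, F, Ab.
A♭m7♭9 = Ab, Cb, Eb, Gb, Bbb.
Shared: Ab.

Ab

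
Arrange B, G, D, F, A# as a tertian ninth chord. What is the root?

Arranged so that each adjacent pair is a third by letter name: G – B – D – F – A#.
The bottom of that stack, G, is the root (this is G dominant seventh sharp nine).

G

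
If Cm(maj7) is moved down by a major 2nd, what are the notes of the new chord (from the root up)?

Bb, Db, F, A

A major 2nd down from C is Bb, so the new chord is Bb minor-major seventh.
root → Bb
3rd (minor 3rd) → Db
5th (perfect 5th) → F
7th (major 7th) → A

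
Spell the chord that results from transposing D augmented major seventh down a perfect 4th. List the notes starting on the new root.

A  C-sharp  E-sharp  G-sharp

A perfect 4th down from D is A, so the new chord is A augmented major seventh.
- root: A
- major 3rd: C-sharp
- augmented 5th: E-sharp
- major 7th: G-sharp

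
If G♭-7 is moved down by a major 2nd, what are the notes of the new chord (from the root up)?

Gb down a major 2nd → Fb. New chord: Fb minor seventh.
Fb — root
Abb — minor 3rd
Cb — perfect 5th
Ebb — minor 7th

Fb – Abb – Cb – Ebb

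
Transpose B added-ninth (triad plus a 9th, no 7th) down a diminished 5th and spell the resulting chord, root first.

E#, G##, B#, F##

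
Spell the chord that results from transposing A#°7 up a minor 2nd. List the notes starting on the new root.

A minor 2nd up from A# is B, so the new chord is B diminished seventh.
root → B
3rd (minor 3rd) → D
5th (diminished 5th) → F
7th (diminished 7th) → Ab

B – D – F – Ab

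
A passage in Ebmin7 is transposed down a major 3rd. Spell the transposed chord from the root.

Transposed root: Eb → Cb (major 3rd down). So we spell Cb minor seventh:
root → Cb
3rd (minor 3rd) → Ebb
5th (perfect 5th) → Gb
7th (minor 7th) → Bbb

Cb – Ebb – Gb – Bbb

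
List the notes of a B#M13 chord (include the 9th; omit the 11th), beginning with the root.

B#M13 is a major thirteenth built on B#.
Root: B#
Major 3rd (3rd): D##
Perfect 5th (5th): F##
Major 7th (7th): A##
Major 9th (9th): C##
Major 13th (13th): G##

B# D## F## A## C## G##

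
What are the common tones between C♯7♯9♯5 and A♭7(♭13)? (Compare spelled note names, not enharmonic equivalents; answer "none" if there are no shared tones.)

C♯7♯9♯5 = C#, E#, G##, B, D##.
A♭7(♭13) = Ab, C, Eb, Gb, Fb.
Shared: none.

none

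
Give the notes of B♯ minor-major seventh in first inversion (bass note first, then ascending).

D-sharp, F-double-sharp, A-double-sharp, B-sharp

In root position, B♯ minor-major seventh is B-sharp–D-sharp–F-double-sharp–A-double-sharp.
First inversion puts the third (D-sharp) in the bass.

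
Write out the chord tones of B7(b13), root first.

B7(b13) is a dominant seventh flat thirteen built on B.
root → B
3rd (major 3rd) → D#
5th (perfect 5th) → F#
7th (minor 7th) → A
13th (minor 13th) → G

B D# F# A G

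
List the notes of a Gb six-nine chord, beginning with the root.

G-flat, B-flat, D-flat, E-flat, A-flat

Gb six-nine: six-nine on G-flat.
- root: G-flat
- major 3rd: B-flat
- perfect 5th: D-flat
- major 6th: E-flat
- major 9th: A-flat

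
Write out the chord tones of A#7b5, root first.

Root A#, quality dominant seventh flat five:
Root: A#
Major 3rd (3rd): C##
Diminished 5th (5th): E
Minor 7th (7th): G#

A# C## E G#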